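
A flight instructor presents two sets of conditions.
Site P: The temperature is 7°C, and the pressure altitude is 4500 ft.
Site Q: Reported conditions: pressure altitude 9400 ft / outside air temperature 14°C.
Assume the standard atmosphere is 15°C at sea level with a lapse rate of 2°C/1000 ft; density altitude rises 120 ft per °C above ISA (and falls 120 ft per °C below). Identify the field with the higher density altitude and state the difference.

Site Q by 6916 ft

Site P: ISA temp = 6°C, deviation +1°C, DA = 4500 + 120 × 1 = 4620 ft.
Site Q: ISA temp = -3.8°C, deviation +17.8°C, DA = 9400 + 120 × 17.8 = 11536 ft.
Site Q is higher by 11536 − 4620 = 6916 ft.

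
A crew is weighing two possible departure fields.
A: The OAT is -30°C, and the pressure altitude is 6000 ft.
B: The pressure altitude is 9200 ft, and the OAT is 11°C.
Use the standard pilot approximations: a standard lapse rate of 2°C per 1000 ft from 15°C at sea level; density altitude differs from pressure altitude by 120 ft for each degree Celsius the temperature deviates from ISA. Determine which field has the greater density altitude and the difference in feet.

B by 8888 ft

A: ISA temp = 3°C, deviation -33°C, DA = 6000 + 120 × (-33) = 2040 ft.
B: ISA temp = -3.4°C, deviation +14.4°C, DA = 9200 + 120 × 14.4 = 10928 ft.
B is higher by 10928 − 2040 = 8888 ft.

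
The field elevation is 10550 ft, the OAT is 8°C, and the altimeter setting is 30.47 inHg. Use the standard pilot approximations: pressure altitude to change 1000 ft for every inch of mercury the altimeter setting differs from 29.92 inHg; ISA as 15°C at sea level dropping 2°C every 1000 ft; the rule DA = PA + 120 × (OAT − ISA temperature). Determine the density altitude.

Pressure altitude = 10550 + (29.92 − 30.47) × 1000 = 10550 + (-550) = 10000 ft.
ISA temperature at 10000 ft = 15 − 2 × (10000/1000) = -5°C.
ISA deviation = 8 − (-5) = +13°C.
Density altitude = 10000 + 120 × (13) = 11560 ft.

11560 ft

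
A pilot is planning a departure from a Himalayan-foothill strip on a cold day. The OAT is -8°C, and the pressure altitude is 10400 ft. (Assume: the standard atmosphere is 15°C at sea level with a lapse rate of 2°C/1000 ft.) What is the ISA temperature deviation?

ISA temperature at 10400 ft = 15 − 2 × (10400/1000) = -5.8°C.
Deviation = OAT − ISA = -8 − (-5.8) = -2.2°C.

ISA-2.2°C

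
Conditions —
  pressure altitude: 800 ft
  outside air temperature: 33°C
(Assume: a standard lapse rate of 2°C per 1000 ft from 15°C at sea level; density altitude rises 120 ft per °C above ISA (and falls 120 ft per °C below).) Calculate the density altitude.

ISA temperature at 800 ft = 15 − 2 × (800/1000) = 13.4°C.
ISA deviation = 33 − 13.4 = +19.6°C.
Density altitude = 800 + 120 × (19.6) = 800 + (+2352) = 3152 ft.

3152 ft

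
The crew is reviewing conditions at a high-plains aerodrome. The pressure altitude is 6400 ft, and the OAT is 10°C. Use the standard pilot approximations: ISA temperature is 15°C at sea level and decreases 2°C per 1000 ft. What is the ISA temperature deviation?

ISA temperature at 6400 ft = 15 − 2 × (6400/1000) = 2.2°C.
Deviation = OAT − ISA = 10 − 2.2 = +7.8°C.

ISA+7.8°C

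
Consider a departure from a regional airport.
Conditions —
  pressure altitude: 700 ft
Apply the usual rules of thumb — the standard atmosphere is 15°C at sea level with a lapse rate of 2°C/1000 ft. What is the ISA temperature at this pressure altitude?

ISA temperature = 15 − 2 × (700/1000) = 15 − 1.4 = 13.6°C.

13.6°C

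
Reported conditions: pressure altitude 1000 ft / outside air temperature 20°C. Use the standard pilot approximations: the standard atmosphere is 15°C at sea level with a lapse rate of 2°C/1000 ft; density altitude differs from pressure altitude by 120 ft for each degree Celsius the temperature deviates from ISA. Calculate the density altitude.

ISA temperature at 1000 ft = 15 − 2 × (1000/1000) = 13°C.
ISA deviation = 20 − 13 = +7°C.
Density altitude = 1000 + 120 × (7) = 1000 + (+840) = 1840 ft.

1840 ft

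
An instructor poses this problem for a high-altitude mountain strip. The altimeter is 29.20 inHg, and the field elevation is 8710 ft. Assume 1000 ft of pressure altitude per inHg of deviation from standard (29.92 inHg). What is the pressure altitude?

Pressure correction = (29.92 − 29.20) × 1000 = +720 ft.
Pressure altitude = 8710 + (+720) = 9430 ft.

9430 ft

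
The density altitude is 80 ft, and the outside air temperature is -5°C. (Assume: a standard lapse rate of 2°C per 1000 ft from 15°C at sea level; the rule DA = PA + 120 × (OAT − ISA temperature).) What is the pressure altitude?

DA = PA + 120 × (OAT − (15 − 2·PA/1000)) = PA + 120·OAT − 1800 + 0.24·PA = 1.24·PA + 120·OAT − 1800.
So 1.24·PA = 80 − 120 × (-5) + 1800 = 2480.
PA = 2480 / 1.24 = 2000 ft.

2000 ft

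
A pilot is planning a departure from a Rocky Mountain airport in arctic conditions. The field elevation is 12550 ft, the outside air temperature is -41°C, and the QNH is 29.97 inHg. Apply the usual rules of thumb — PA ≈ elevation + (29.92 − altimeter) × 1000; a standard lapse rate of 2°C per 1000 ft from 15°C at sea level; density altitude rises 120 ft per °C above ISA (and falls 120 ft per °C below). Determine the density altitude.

8780 ft

Pressure altitude = 12550 + (29.92 − 29.97) × 1000 = 12550 + (-50) = 12500 ft.
ISA temperature at 12500 ft = 15 − 2 × (12500/1000) = -10°C.
ISA deviation = -41 − (-10) = -31°C.
Density altitude = 12500 + 120 × (-31) = 8780 ft.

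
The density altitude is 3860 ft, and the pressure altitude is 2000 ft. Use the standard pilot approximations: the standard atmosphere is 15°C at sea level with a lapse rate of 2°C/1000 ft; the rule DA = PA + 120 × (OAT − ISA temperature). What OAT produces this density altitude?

Density altitude − pressure altitude = 3860 − 2000 = +1860 ft.
At 120 ft/°C that is an ISA deviation of 1860/120 = +15.5°C.
ISA temperature at 2000 ft = 15 − 2 × (2000/1000) = 11°C.
OAT = ISA + deviation = 11 + (+15.5) = 26.5°C.

26.5°C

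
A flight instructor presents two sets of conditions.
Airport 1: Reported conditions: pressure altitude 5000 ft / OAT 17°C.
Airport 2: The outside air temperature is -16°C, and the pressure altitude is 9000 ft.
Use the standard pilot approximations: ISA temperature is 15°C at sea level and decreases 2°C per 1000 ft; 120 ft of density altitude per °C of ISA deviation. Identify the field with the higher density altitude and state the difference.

Airport 2 by 1000 ft

Airport 1: ISA temp = 5°C, deviation +12°C, DA = 5000 + 120 × 12 = 6440 ft.
Airport 2: ISA temp = -3°C, deviation -13°C, DA = 9000 + 120 × (-13) = 7440 ft.
Airport 2 is higher by 7440 − 6440 = 1000 ft.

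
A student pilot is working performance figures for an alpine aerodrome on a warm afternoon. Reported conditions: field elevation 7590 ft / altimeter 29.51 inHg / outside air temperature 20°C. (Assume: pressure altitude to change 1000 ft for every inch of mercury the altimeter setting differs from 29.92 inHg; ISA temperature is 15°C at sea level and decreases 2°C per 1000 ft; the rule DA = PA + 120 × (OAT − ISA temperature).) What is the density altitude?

10520 ft

Pressure altitude = 7590 + (29.92 − 29.51) × 1000 = 7590 + (+410) = 8000 ft.
ISA temperature at 8000 ft = 15 − 2 × (8000/1000) = -1°C.
ISA deviation = 20 − (-1) = +21°C.
Density altitude = 8000 + 120 × (21) = 10520 ft.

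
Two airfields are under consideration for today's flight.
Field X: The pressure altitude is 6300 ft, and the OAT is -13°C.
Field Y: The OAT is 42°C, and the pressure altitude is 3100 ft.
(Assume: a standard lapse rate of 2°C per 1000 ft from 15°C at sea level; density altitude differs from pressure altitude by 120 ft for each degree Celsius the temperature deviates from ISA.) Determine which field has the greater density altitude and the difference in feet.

Field Y by 2632 ft

Field X: ISA temp = 2.4°C, deviation -15.4°C, DA = 6300 + 120 × (-15.4) = 4452 ft.
Field Y: ISA temp = 8.8°C, deviation +33.2°C, DA = 3100 + 120 × 33.2 = 7084 ft.
Field Y is higher by 7084 − 4452 = 2632 ft.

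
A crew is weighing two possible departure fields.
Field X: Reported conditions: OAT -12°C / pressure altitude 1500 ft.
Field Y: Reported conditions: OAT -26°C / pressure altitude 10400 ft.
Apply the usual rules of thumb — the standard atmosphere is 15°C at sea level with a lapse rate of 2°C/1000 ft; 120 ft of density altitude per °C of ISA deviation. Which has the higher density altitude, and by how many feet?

Field X: ISA temp = 12°C, deviation -24°C, DA = 1500 + 120 × (-24) = -1380 ft.
Field Y: ISA temp = -5.8°C, deviation -20.2°C, DA = 10400 + 120 × (-20.2) = 7976 ft.
Field Y is higher by 7976 − (-1380) = 9356 ft.

Field Y by 9356 ft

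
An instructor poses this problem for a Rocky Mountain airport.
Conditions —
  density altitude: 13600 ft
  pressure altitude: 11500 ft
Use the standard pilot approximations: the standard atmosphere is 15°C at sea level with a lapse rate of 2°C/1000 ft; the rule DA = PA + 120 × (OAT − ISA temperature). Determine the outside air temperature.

9.5°C

Density altitude − pressure altitude = 13600 − 11500 = +2100 ft.
At 120 ft/°C that is an ISA deviation of 2100/120 = +17.5°C.
ISA temperature at 11500 ft = 15 − 2 × (11500/1000) = -8°C.
OAT = ISA + deviation = -8 + (+17.5) = 9.5°C.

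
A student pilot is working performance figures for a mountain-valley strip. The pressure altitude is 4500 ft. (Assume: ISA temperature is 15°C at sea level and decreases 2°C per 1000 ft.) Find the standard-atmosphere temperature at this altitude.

ISA temperature = 15 − 2 × (4500/1000) = 15 − 9 = 6°C.

6°C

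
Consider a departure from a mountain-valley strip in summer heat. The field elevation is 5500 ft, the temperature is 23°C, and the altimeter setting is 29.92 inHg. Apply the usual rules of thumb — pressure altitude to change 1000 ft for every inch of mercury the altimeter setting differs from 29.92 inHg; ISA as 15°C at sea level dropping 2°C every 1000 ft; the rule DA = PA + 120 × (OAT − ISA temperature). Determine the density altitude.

7780 ft

Pressure altitude = 5500 + (29.92 − 29.92) × 1000 = 5500 + (0) = 5500 ft.
ISA temperature at 5500 ft = 15 − 2 × (5500/1000) = 4°C.
ISA deviation = 23 − 4 = +19°C.
Density altitude = 5500 + 120 × (19) = 7780 ft.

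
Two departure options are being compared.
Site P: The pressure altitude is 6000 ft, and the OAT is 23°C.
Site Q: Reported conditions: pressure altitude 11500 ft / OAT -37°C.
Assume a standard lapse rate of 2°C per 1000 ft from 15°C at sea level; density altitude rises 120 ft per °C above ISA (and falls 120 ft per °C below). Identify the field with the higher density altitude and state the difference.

Site P by 380 ft

Site P: ISA temp = 3°C, deviation +20°C, DA = 6000 + 120 × 20 = 8400 ft.
Site Q: ISA temp = -8°C, deviation -29°C, DA = 11500 + 120 × (-29) = 8020 ft.
Site P is higher by 8400 − 8020 = 380 ft.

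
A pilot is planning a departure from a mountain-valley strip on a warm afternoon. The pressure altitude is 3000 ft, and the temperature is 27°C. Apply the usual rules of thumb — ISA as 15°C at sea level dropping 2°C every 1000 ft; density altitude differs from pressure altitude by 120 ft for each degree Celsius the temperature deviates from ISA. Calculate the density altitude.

ISA temperature at 3000 ft = 15 − 2 × (3000/1000) = 9°C.
ISA deviation = 27 − 9 = +18°C.
Density altitude = 3000 + 120 × (18) = 3000 + (+2160) = 5160 ft.

5160 ft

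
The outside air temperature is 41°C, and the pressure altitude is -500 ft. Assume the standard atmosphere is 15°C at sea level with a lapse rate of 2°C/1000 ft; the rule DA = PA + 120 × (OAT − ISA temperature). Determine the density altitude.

2500 ft

ISA temperature at -500 ft = 15 − 2 × (-500/1000) = 16°C.
ISA deviation = 41 − 16 = +25°C.
Density altitude = -500 + 120 × (25) = -500 + (+3000) = 2500 ft.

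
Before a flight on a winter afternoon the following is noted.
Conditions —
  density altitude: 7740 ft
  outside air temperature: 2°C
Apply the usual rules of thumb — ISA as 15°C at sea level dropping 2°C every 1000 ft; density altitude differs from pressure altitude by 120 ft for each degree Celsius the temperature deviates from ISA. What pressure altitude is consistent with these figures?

DA = PA + 120 × (OAT − (15 − 2·PA/1000)) = PA + 120·OAT − 1800 + 0.24·PA = 1.24·PA + 120·OAT − 1800.
So 1.24·PA = 7740 − 120 × 2 + 1800 = 9300.
PA = 9300 / 1.24 = 7500 ft.

7500 ft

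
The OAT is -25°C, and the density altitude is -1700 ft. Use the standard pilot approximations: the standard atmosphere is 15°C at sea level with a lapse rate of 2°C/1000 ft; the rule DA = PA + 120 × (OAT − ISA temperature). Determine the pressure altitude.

2500 ft

DA = PA + 120 × (OAT − (15 − 2·PA/1000)) = PA + 120·OAT − 1800 + 0.24·PA = 1.24·PA + 120·OAT − 1800.
So 1.24·PA = -1700 − 120 × (-25) + 1800 = 3100.
PA = 3100 / 1.24 = 2500 ft.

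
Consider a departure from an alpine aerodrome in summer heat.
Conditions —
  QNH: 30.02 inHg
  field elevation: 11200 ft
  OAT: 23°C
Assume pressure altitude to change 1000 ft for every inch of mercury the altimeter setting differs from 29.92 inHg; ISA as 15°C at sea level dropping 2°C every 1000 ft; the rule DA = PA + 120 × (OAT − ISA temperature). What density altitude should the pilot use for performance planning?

14724 ft

Pressure altitude = 11200 + (29.92 − 30.02) × 1000 = 11200 + (-100) = 11100 ft.
ISA temperature at 11100 ft = 15 − 2 × (11100/1000) = -7.2°C.
ISA deviation = 23 − (-7.2) = +30.2°C.
Density altitude = 11100 + 120 × (30.2) = 14724 ft.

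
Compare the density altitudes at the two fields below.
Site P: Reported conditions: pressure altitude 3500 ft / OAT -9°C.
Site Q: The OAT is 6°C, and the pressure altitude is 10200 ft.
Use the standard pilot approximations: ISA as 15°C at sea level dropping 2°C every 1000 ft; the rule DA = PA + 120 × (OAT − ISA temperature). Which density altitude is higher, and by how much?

Site Q by 10108 ft

Site P: ISA temp = 8°C, deviation -17°C, DA = 3500 + 120 × (-17) = 1460 ft.
Site Q: ISA temp = -5.4°C, deviation +11.4°C, DA = 10200 + 120 × 11.4 = 11568 ft.
Site Q is higher by 11568 − 1460 = 10108 ft.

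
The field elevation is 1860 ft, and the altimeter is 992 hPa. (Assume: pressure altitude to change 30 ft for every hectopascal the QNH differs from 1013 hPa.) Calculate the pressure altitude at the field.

Pressure correction = (1013 − 992) × 30 = +630 ft.
Pressure altitude = 1860 + (+630) = 2490 ft.

2490 ft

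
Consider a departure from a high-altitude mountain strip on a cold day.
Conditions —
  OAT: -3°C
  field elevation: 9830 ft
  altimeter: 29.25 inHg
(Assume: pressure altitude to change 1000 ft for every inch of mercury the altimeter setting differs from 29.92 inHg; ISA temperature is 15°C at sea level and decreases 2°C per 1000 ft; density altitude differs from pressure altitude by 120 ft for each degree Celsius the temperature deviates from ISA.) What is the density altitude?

10860 ft

Pressure altitude = 9830 + (29.92 − 29.25) × 1000 = 9830 + (+670) = 10500 ft.
ISA temperature at 10500 ft = 15 − 2 × (10500/1000) = -6°C.
ISA deviation = -3 − (-6) = +3°C.
Density altitude = 10500 + 120 × (3) = 10860 ft.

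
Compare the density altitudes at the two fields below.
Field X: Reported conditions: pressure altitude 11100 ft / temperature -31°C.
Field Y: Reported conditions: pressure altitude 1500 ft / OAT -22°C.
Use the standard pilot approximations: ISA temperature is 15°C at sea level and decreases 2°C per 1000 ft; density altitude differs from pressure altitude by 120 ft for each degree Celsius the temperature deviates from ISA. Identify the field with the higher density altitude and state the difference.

Field X: ISA temp = -7.2°C, deviation -23.8°C, DA = 11100 + 120 × (-23.8) = 8244 ft.
Field Y: ISA temp = 12°C, deviation -34°C, DA = 1500 + 120 × (-34) = -2580 ft.
Field X is higher by 8244 − (-2580) = 10824 ft.

Field X by 10824 ft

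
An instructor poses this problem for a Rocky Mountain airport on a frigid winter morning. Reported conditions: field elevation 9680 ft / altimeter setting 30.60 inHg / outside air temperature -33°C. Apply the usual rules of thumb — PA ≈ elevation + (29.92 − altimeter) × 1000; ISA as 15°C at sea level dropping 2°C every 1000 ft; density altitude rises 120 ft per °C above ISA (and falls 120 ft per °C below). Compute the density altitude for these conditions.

Pressure altitude = 9680 + (29.92 − 30.60) × 1000 = 9680 + (-680) = 9000 ft.
ISA temperature at 9000 ft = 15 − 2 × (9000/1000) = -3°C.
ISA deviation = -33 − (-3) = -30°C.
Density altitude = 9000 + 120 × (-30) = 5400 ft.

5400 ft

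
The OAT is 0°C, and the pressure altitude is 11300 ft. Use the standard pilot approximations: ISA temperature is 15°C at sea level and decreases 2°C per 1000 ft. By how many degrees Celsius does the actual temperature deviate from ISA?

ISA+7.6°C

ISA temperature at 11300 ft = 15 − 2 × (11300/1000) = -7.6°C.
Deviation = OAT − ISA = 0 − (-7.6) = +7.6°C.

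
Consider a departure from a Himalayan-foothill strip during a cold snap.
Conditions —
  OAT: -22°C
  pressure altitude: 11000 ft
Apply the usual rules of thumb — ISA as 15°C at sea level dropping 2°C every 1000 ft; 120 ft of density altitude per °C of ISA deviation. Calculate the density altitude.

9200 ft

ISA temperature at 11000 ft = 15 − 2 × (11000/1000) = -7°C.
ISA deviation = -22 − (-7) = -15°C.
Density altitude = 11000 + 120 × (-15) = 11000 + (-1800) = 9200 ft.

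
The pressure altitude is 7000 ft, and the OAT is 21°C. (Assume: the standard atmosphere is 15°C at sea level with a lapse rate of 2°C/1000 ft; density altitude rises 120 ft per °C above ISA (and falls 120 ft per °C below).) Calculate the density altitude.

ISA temperature at 7000 ft = 15 − 2 × (7000/1000) = 1°C.
ISA deviation = 21 − 1 = +20°C.
Density altitude = 7000 + 120 × (20) = 7000 + (+2400) = 9400 ft.

9400 ft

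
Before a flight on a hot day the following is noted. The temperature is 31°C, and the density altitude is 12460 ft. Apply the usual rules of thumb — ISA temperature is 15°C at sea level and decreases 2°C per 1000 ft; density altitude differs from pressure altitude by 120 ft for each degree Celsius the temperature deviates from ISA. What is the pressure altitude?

DA = PA + 120 × (OAT − (15 − 2·PA/1000)) = PA + 120·OAT − 1800 + 0.24·PA = 1.24·PA + 120·OAT − 1800.
So 1.24·PA = 12460 − 120 × 31 + 1800 = 10540.
PA = 10540 / 1.24 = 8500 ft.

8500 ft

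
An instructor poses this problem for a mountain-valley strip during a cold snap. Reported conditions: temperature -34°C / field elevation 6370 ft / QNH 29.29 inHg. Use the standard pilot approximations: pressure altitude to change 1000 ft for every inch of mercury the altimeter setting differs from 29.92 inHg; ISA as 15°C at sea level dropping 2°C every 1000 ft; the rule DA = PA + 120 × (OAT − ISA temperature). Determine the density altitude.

2800 ft

Pressure altitude = 6370 + (29.92 − 29.29) × 1000 = 6370 + (+630) = 7000 ft.
ISA temperature at 7000 ft = 15 − 2 × (7000/1000) = 1°C.
ISA deviation = -34 − 1 = -35°C.
Density altitude = 7000 + 120 × (-35) = 2800 ft.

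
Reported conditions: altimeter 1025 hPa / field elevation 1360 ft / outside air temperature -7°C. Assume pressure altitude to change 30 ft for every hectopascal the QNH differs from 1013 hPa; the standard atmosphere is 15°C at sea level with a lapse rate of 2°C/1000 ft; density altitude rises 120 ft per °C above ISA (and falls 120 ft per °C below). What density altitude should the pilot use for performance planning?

Pressure altitude = 1360 + (1013 − 1025) × 30 = 1360 + (-360) = 1000 ft.
ISA temperature at 1000 ft = 15 − 2 × (1000/1000) = 13°C.
ISA deviation = -7 − 13 = -20°C.
Density altitude = 1000 + 120 × (-20) = -1400 ft.

-1400 ft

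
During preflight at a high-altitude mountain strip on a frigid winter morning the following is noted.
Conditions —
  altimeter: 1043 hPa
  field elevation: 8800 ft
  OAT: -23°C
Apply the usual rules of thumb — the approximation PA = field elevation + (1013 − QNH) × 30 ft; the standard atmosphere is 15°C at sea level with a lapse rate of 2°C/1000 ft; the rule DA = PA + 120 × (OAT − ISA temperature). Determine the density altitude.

Pressure altitude = 8800 + (1013 − 1043) × 30 = 8800 + (-900) = 7900 ft.
ISA temperature at 7900 ft = 15 − 2 × (7900/1000) = -0.8°C.
ISA deviation = -23 − (-0.8) = -22.2°C.
Density altitude = 7900 + 120 × (-22.2) = 5236 ft.

5236 ft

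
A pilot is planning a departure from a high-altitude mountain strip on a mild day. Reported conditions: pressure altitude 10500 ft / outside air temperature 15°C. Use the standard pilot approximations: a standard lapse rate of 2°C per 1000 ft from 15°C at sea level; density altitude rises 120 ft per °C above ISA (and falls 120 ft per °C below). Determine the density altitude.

13020 ft

ISA temperature at 10500 ft = 15 − 2 × (10500/1000) = -6°C.
ISA deviation = 15 − (-6) = +21°C.
Density altitude = 10500 + 120 × (21) = 10500 + (+2520) = 13020 ft.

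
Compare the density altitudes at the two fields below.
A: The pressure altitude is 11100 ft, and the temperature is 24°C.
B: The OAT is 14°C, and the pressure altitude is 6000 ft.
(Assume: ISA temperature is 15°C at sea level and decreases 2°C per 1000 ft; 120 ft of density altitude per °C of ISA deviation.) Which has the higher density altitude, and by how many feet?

A: ISA temp = -7.2°C, deviation +31.2°C, DA = 11100 + 120 × 31.2 = 14844 ft.
B: ISA temp = 3°C, deviation +11°C, DA = 6000 + 120 × 11 = 7320 ft.
A is higher by 14844 − 7320 = 7524 ft.

A by 7524 ft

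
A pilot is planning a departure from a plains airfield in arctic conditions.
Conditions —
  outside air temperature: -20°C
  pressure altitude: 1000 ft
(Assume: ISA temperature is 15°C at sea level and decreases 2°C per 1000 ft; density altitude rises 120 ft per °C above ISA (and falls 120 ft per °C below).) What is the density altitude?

-2960 ft

ISA temperature at 1000 ft = 15 − 2 × (1000/1000) = 13°C.
ISA deviation = -20 − 13 = -33°C.
Density altitude = 1000 + 120 × (-33) = 1000 + (-3960) = -2960 ft.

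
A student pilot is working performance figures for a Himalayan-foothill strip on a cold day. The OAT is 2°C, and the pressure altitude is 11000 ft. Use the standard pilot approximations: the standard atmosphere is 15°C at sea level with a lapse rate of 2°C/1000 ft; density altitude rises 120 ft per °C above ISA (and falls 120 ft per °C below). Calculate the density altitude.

ISA temperature at 11000 ft = 15 − 2 × (11000/1000) = -7°C.
ISA deviation = 2 − (-7) = +9°C.
Density altitude = 11000 + 120 × (9) = 11000 + (+1080) = 12080 ft.

12080 ft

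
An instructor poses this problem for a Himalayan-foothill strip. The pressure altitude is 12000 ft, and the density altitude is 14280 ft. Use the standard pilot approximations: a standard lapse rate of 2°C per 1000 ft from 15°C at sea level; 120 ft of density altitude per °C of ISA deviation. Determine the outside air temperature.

10°C

Density altitude − pressure altitude = 14280 − 12000 = +2280 ft.
At 120 ft/°C that is an ISA deviation of 2280/120 = +19°C.
ISA temperature at 12000 ft = 15 − 2 × (12000/1000) = -9°C.
OAT = ISA + deviation = -9 + (+19) = 10°C.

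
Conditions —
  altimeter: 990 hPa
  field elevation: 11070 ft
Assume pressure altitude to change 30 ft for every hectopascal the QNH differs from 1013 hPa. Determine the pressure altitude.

11760 ft

Pressure correction = (1013 − 990) × 30 = +690 ft.
Pressure altitude = 11070 + (+690) = 11760 ft.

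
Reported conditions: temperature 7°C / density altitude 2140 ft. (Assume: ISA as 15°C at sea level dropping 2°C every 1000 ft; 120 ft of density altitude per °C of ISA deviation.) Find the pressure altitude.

2500 ft

DA = PA + 120 × (OAT − (15 − 2·PA/1000)) = PA + 120·OAT − 1800 + 0.24·PA = 1.24·PA + 120·OAT − 1800.
So 1.24·PA = 2140 − 120 × 7 + 1800 = 3100.
PA = 3100 / 1.24 = 2500 ft.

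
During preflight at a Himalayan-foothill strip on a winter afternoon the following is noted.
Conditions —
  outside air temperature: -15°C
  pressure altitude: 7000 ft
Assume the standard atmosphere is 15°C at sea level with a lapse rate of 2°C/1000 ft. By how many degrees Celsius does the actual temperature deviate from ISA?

ISA temperature at 7000 ft = 15 − 2 × (7000/1000) = 1°C.
Deviation = OAT − ISA = -15 − 1 = -16°C.

ISA-16°C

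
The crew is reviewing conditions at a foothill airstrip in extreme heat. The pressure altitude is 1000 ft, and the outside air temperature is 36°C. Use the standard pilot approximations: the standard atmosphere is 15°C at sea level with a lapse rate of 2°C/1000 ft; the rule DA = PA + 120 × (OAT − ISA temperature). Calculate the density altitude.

ISA temperature at 1000 ft = 15 − 2 × (1000/1000) = 13°C.
ISA deviation = 36 − 13 = +23°C.
Density altitude = 1000 + 120 × (23) = 1000 + (+2760) = 3760 ft.

3760 ft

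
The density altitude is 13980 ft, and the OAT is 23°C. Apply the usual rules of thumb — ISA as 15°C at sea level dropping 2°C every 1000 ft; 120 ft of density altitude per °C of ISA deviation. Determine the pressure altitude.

DA = PA + 120 × (OAT − (15 − 2·PA/1000)) = PA + 120·OAT − 1800 + 0.24·PA = 1.24·PA + 120·OAT − 1800.
So 1.24·PA = 13980 − 120 × 23 + 1800 = 13020.
PA = 13020 / 1.24 = 10500 ft.

10500 ft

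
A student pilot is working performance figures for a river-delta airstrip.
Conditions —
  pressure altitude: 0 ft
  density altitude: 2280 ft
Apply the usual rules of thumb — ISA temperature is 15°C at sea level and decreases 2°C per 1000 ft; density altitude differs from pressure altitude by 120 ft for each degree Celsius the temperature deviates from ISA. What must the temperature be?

34°C

Density altitude − pressure altitude = 2280 − 0 = +2280 ft.
At 120 ft/°C that is an ISA deviation of 2280/120 = +19°C.
ISA temperature at 0 ft = 15 − 2 × (0/1000) = 15°C.
OAT = ISA + deviation = 15 + (+19) = 34°C.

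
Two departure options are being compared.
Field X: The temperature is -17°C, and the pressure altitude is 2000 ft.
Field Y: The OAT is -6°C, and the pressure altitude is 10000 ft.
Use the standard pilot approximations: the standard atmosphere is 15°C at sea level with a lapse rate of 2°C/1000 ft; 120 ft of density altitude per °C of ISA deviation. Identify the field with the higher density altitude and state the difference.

Field Y by 11240 ft

Field X: ISA temp = 11°C, deviation -28°C, DA = 2000 + 120 × (-28) = -1360 ft.
Field Y: ISA temp = -5°C, deviation -1°C, DA = 10000 + 120 × (-1) = 9880 ft.
Field Y is higher by 9880 − (-1360) = 11240 ft.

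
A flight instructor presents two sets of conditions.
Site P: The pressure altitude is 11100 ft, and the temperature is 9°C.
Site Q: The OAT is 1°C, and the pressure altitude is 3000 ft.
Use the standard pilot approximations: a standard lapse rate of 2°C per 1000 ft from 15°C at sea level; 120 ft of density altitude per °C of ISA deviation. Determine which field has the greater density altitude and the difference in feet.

Site P by 11004 ft

Site P: ISA temp = -7.2°C, deviation +16.2°C, DA = 11100 + 120 × 16.2 = 13044 ft.
Site Q: ISA temp = 9°C, deviation -8°C, DA = 3000 + 120 × (-8) = 2040 ft.
Site P is higher by 13044 − 2040 = 11004 ft.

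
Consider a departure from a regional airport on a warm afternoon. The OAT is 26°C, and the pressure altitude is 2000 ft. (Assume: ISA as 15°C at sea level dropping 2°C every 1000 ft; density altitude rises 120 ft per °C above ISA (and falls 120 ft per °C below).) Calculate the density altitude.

ISA temperature at 2000 ft = 15 − 2 × (2000/1000) = 11°C.
ISA deviation = 26 − 11 = +15°C.
Density altitude = 2000 + 120 × (15) = 2000 + (+1800) = 3800 ft.

3800 ft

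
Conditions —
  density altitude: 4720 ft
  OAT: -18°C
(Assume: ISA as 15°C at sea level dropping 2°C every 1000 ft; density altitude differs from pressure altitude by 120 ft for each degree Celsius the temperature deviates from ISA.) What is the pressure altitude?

DA = PA + 120 × (OAT − (15 − 2·PA/1000)) = PA + 120·OAT − 1800 + 0.24·PA = 1.24·PA + 120·OAT − 1800.
So 1.24·PA = 4720 − 120 × (-18) + 1800 = 8680.
PA = 8680 / 1.24 = 7000 ft.

7000 ft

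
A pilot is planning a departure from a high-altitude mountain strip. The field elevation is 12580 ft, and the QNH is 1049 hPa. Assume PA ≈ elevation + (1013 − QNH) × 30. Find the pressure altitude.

Pressure correction = (1013 − 1049) × 30 = -1080 ft.
Pressure altitude = 12580 + (-1080) = 11500 ft.

11500 ft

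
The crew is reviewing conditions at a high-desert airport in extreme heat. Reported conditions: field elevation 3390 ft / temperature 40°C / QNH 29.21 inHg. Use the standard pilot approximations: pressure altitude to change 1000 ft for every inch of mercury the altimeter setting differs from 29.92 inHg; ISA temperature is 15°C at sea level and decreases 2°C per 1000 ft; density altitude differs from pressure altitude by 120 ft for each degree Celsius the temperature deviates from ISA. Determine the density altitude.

8084 ft

Pressure altitude = 3390 + (29.92 − 29.21) × 1000 = 3390 + (+710) = 4100 ft.
ISA temperature at 4100 ft = 15 − 2 × (4100/1000) = 6.8°C.
ISA deviation = 40 − 6.8 = +33.2°C.
Density altitude = 4100 + 120 × (33.2) = 8084 ft.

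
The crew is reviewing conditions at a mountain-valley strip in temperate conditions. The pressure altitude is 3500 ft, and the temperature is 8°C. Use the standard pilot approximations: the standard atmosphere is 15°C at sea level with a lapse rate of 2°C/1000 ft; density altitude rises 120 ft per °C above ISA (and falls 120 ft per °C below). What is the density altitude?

3500 ft

ISA temperature at 3500 ft = 15 − 2 × (3500/1000) = 8°C.
ISA deviation = 8 − 8 = 0°C.
Density altitude = 3500 + 120 × (0) = 3500 + (0) = 3500 ft.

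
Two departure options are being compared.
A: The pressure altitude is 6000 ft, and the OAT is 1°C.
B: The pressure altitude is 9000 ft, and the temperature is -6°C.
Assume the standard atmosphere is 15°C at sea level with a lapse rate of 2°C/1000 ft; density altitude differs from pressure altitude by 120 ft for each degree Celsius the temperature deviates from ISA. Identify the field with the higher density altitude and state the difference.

B by 2880 ft

A: ISA temp = 3°C, deviation -2°C, DA = 6000 + 120 × (-2) = 5760 ft.
B: ISA temp = -3°C, deviation -3°C, DA = 9000 + 120 × (-3) = 8640 ft.
B is higher by 8640 − 5760 = 2880 ft.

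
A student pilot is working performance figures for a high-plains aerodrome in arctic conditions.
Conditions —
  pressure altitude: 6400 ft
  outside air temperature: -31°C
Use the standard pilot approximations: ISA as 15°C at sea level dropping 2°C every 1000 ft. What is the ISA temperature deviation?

ISA-33.2°C

ISA temperature at 6400 ft = 15 − 2 × (6400/1000) = 2.2°C.
Deviation = OAT − ISA = -31 − 2.2 = -33.2°C.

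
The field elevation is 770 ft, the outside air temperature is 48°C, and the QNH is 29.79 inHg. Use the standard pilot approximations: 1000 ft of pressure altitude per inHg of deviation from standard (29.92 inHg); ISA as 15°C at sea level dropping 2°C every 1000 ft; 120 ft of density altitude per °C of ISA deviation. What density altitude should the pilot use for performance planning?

5076 ft

Pressure altitude = 770 + (29.92 − 29.79) × 1000 = 770 + (+130) = 900 ft.
ISA temperature at 900 ft = 15 − 2 × (900/1000) = 13.2°C.
ISA deviation = 48 − 13.2 = +34.8°C.
Density altitude = 900 + 120 × (34.8) = 5076 ft.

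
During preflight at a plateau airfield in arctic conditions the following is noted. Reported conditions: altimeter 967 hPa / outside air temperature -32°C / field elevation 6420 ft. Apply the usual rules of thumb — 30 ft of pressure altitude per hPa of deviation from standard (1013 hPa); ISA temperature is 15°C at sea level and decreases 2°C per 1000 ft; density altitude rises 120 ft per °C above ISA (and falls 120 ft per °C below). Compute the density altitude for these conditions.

4032 ft

Pressure altitude = 6420 + (1013 − 967) × 30 = 6420 + (+1380) = 7800 ft.
ISA temperature at 7800 ft = 15 − 2 × (7800/1000) = -0.6°C.
ISA deviation = -32 − (-0.6) = -31.4°C.
Density altitude = 7800 + 120 × (-31.4) = 4032 ft.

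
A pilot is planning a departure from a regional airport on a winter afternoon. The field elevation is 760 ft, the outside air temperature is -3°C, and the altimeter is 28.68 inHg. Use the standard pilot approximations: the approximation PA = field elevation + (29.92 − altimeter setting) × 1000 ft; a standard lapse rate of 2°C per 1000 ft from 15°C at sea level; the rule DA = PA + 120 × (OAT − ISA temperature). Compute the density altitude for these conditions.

Pressure altitude = 760 + (29.92 − 28.68) × 1000 = 760 + (+1240) = 2000 ft.
ISA temperature at 2000 ft = 15 − 2 × (2000/1000) = 11°C.
ISA deviation = -3 − 11 = -14°C.
Density altitude = 2000 + 120 × (-14) = 320 ft.

320 ft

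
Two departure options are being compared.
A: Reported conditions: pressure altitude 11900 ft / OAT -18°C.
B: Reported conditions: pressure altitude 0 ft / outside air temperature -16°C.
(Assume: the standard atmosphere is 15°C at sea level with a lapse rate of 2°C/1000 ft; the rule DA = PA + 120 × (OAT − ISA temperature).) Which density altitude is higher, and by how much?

A by 14516 ft

A: ISA temp = -8.8°C, deviation -9.2°C, DA = 11900 + 120 × (-9.2) = 10796 ft.
B: ISA temp = 15°C, deviation -31°C, DA = 0 + 120 × (-31) = -3720 ft.
A is higher by 10796 − (-3720) = 14516 ft.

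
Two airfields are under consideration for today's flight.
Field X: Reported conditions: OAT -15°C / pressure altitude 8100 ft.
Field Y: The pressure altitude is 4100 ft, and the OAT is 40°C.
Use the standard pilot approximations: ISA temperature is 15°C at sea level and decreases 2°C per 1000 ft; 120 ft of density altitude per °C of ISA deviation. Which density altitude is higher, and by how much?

Field Y by 1640 ft

Field X: ISA temp = -1.2°C, deviation -13.8°C, DA = 8100 + 120 × (-13.8) = 6444 ft.
Field Y: ISA temp = 6.8°C, deviation +33.2°C, DA = 4100 + 120 × 33.2 = 8084 ft.
Field Y is higher by 8084 − 6444 = 1640 ft.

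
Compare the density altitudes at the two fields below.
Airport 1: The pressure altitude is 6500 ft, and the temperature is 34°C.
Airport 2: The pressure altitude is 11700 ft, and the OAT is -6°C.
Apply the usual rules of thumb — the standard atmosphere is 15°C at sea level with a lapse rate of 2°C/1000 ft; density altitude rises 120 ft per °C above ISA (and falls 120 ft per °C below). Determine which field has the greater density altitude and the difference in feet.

Airport 1: ISA temp = 2°C, deviation +32°C, DA = 6500 + 120 × 32 = 10340 ft.
Airport 2: ISA temp = -8.4°C, deviation +2.4°C, DA = 11700 + 120 × 2.4 = 11988 ft.
Airport 2 is higher by 11988 − 10340 = 1648 ft.

Airport 2 by 1648 ft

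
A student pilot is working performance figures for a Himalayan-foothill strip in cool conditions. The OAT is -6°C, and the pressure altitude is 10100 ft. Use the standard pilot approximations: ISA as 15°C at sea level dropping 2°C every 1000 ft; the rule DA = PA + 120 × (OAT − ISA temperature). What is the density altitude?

10004 ft

ISA temperature at 10100 ft = 15 − 2 × (10100/1000) = -5.2°C.
ISA deviation = -6 − (-5.2) = -0.8°C.
Density altitude = 10100 + 120 × (-0.8) = 10100 + (-96) = 10004 ft.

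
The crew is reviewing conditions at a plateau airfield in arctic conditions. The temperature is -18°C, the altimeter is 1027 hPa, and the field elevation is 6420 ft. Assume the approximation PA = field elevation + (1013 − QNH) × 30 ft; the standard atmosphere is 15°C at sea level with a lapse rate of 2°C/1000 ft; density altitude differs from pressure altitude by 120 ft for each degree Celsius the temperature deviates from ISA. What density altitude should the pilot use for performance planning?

Pressure altitude = 6420 + (1013 − 1027) × 30 = 6420 + (-420) = 6000 ft.
ISA temperature at 6000 ft = 15 − 2 × (6000/1000) = 3°C.
ISA deviation = -18 − 3 = -21°C.
Density altitude = 6000 + 120 × (-21) = 3480 ft.

3480 ft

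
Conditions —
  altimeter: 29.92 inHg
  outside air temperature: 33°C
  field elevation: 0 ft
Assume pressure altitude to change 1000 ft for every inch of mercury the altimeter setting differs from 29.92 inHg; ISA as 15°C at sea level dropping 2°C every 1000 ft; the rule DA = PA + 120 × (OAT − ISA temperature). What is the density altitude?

2160 ft

Pressure altitude = 0 + (29.92 − 29.92) × 1000 = 0 + (0) = 0 ft.
ISA temperature at 0 ft = 15 − 2 × (0/1000) = 15°C.
ISA deviation = 33 − 15 = +18°C.
Density altitude = 0 + 120 × (18) = 2160 ft.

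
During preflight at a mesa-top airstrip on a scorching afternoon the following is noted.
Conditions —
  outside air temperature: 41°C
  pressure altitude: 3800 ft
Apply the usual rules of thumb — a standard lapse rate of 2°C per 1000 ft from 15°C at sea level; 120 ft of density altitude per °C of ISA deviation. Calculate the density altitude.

7832 ft

ISA temperature at 3800 ft = 15 − 2 × (3800/1000) = 7.4°C.
ISA deviation = 41 − 7.4 = +33.6°C.
Density altitude = 3800 + 120 × (33.6) = 3800 + (+4032) = 7832 ft.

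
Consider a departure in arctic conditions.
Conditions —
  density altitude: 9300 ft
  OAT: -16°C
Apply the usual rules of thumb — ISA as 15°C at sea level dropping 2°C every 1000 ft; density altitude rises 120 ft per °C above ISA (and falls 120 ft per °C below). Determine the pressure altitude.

10500 ft

DA = PA + 120 × (OAT − (15 − 2·PA/1000)) = PA + 120·OAT − 1800 + 0.24·PA = 1.24·PA + 120·OAT − 1800.
So 1.24·PA = 9300 − 120 × (-16) + 1800 = 13020.
PA = 13020 / 1.24 = 10500 ft.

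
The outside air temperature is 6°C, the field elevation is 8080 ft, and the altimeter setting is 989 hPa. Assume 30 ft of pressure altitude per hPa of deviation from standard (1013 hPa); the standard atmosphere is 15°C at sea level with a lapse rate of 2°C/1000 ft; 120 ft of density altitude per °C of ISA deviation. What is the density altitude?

9832 ft

Pressure altitude = 8080 + (1013 − 989) × 30 = 8080 + (+720) = 8800 ft.
ISA temperature at 8800 ft = 15 − 2 × (8800/1000) = -2.6°C.
ISA deviation = 6 − (-2.6) = +8.6°C.
Density altitude = 8800 + 120 × (8.6) = 9832 ft.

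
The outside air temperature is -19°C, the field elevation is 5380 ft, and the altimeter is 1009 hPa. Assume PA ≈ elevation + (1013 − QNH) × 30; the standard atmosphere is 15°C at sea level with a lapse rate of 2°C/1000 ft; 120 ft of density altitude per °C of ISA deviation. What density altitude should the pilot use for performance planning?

2740 ft

Pressure altitude = 5380 + (1013 − 1009) × 30 = 5380 + (+120) = 5500 ft.
ISA temperature at 5500 ft = 15 − 2 × (5500/1000) = 4°C.
ISA deviation = -19 − 4 = -23°C.
Density altitude = 5500 + 120 × (-23) = 2740 ft.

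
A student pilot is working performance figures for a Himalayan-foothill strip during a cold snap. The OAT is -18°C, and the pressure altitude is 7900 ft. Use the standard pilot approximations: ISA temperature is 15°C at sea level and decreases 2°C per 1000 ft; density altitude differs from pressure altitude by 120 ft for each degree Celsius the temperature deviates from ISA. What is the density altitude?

ISA temperature at 7900 ft = 15 − 2 × (7900/1000) = -0.8°C.
ISA deviation = -18 − (-0.8) = -17.2°C.
Density altitude = 7900 + 120 × (-17.2) = 7900 + (-2064) = 5836 ft.

5836 ft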